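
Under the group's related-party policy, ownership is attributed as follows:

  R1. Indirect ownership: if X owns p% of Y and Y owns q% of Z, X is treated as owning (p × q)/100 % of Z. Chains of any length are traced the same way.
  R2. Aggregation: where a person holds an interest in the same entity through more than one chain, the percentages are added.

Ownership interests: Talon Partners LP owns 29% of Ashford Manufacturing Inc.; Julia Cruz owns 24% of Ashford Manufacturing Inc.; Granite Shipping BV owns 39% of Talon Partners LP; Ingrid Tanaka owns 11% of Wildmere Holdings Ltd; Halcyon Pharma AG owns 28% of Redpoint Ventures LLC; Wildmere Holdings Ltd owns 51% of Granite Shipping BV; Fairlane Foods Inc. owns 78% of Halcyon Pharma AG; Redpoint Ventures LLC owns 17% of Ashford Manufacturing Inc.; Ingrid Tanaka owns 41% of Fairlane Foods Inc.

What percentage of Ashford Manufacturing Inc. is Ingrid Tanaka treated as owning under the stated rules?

Chain via Wildmere Holdings Ltd → Granite Shipping BV → Talon Partners LP (R1): 11% × 51% × 39% × 29% = 0.634491% of Ashford Manufacturing Inc.
Chain via Fairlane Foods Inc. → Halcyon Pharma AG → Redpoint Ventures LLC (R1): 41% × 78% × 28% × 17% = 1.522248% of Ashford Manufacturing Inc.
Aggregating (R2): 0.634491% + 1.522248% = 2.156739%.

2.156739%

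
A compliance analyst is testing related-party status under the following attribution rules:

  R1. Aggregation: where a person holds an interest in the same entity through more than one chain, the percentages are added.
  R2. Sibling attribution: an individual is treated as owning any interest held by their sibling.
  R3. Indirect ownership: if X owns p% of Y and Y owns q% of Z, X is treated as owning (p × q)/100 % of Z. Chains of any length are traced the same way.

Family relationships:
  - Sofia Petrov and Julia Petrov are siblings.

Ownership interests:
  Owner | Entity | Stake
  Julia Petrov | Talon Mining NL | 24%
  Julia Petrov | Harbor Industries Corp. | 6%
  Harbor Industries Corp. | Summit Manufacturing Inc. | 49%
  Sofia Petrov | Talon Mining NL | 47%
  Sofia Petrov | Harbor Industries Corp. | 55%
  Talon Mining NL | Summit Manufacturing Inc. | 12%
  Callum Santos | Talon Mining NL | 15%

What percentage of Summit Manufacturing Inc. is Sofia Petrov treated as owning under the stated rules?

By sibling attribution (R2), Sofia Petrov is treated as also owning Julia Petrov's interest in Talon Mining NL, giving 47% + 24% = 71%.
By sibling attribution (R2), Sofia Petrov is treated as also owning Julia Petrov's interest in Harbor Industries Corp, giving 55% + 6% = 61%.
Chain via Talon Mining NL (R3): 71% × 12% = 8.52% of Summit Manufacturing Inc.
Chain via Harbor Industries Corp. (R3): 61% × 49% = 29.89% of Summit Manufacturing Inc.
Aggregating (R1): 8.52% + 29.89% = 38.41%.

38.41%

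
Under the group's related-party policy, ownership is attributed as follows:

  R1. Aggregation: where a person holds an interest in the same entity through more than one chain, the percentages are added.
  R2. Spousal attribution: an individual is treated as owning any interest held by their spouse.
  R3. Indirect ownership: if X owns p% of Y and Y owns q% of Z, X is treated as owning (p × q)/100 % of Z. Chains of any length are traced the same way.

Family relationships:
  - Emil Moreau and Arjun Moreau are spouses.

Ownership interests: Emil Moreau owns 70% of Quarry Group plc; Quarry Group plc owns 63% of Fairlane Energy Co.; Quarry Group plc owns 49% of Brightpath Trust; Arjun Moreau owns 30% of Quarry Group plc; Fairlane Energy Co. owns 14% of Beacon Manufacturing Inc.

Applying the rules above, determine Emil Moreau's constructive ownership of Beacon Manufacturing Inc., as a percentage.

By spousal attribution (R2), Emil Moreau is treated as also owning Arjun Moreau's interest in Quarry Group plc, giving 70% + 30% = 100%.
Chain via Quarry Group plc → Fairlane Energy Co. (R3): 100% × 63% × 14% = 8.82% of Beacon Manufacturing Inc.

8.82%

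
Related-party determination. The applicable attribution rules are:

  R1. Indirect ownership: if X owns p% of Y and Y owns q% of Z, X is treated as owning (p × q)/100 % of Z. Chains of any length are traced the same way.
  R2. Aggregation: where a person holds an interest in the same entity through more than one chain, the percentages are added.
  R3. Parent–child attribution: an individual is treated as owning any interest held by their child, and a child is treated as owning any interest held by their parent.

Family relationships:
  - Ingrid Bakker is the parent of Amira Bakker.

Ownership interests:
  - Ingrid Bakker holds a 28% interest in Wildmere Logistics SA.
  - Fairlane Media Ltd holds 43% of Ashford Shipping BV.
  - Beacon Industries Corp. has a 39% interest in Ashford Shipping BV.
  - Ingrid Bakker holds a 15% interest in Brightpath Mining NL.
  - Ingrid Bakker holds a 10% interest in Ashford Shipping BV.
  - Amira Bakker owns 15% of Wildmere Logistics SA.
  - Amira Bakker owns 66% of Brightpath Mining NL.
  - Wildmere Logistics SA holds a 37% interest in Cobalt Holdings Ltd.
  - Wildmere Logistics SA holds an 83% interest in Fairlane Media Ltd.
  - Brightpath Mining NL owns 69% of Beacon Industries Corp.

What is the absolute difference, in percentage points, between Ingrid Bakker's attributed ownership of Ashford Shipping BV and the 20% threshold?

27.1438

By parent–child attribution (R3), Ingrid Bakker is treated as also owning Amira Bakker's interest in Brightpath Mining NL, giving 15% + 66% = 81%.
By parent–child attribution (R3), Ingrid Bakker is treated as also owning Amira Bakker's interest in Wildmere Logistics SA, giving 28% + 15% = 43%.
Chain via Brightpath Mining NL → Beacon Industries Corp. (R1): 81% × 69% × 39% = 21.7971% of Ashford Shipping BV.
Chain via Wildmere Logistics SA → Fairlane Media Ltd (R1): 43% × 83% × 43% = 15.3467% of Ashford Shipping BV.
Direct interest in Ashford Shipping BV: 10%.
Aggregating (R2): 21.7971% + 15.3467% + 10% = 47.1438%.
47.1438% exceeds the 20% threshold by 27.1438 percentage points.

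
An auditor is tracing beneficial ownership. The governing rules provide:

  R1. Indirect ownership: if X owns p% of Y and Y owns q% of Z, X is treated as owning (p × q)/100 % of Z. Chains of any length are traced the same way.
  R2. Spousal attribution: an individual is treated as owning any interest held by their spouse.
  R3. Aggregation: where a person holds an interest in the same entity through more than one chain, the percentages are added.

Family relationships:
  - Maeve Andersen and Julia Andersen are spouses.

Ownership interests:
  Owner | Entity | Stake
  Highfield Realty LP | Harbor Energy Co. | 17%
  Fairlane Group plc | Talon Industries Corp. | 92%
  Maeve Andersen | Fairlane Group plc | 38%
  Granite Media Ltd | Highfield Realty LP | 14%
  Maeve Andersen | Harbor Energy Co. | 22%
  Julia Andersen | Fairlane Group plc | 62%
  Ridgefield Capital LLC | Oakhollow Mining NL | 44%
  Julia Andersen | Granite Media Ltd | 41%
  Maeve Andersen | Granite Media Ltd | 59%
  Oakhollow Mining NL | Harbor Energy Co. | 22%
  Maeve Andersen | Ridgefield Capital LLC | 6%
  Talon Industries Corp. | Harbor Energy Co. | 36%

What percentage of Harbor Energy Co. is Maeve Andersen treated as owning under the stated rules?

58.0808%

By spousal attribution (R2), Maeve Andersen is treated as also owning Julia Andersen's interest in Granite Media Ltd, giving 59% + 41% = 100%.
By spousal attribution (R2), Maeve Andersen is treated as also owning Julia Andersen's interest in Fairlane Group plc, giving 38% + 62% = 100%.
Chain via Ridgefield Capital LLC → Oakhollow Mining NL (R1): 6% × 44% × 22% = 0.5808% of Harbor Energy Co.
Chain via Granite Media Ltd → Highfield Realty LP (R1): 100% × 14% × 17% = 2.38% of Harbor Energy Co.
Chain via Fairlane Group plc → Talon Industries Corp. (R1): 100% × 92% × 36% = 33.12% of Harbor Energy Co.
Direct interest in Harbor Energy Co: 22%.
Aggregating (R3): 0.5808% + 2.38% + 33.12% + 22% = 58.0808%.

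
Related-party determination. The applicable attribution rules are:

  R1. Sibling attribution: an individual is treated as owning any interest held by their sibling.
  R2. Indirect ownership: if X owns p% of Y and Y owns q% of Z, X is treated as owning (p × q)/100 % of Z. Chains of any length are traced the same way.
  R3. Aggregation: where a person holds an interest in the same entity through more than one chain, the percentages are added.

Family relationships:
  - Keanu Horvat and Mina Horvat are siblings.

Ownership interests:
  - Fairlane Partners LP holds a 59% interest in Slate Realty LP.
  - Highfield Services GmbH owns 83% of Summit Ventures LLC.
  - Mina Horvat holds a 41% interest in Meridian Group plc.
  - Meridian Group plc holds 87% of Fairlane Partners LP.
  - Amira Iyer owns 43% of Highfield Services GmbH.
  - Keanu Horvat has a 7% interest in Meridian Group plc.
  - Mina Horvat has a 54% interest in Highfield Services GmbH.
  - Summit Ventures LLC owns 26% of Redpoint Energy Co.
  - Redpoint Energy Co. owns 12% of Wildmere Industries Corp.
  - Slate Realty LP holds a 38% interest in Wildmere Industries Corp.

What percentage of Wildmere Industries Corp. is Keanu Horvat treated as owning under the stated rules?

10.760976%

By sibling attribution (R1), Keanu Horvat is treated as also owning Mina Horvat's interest in Meridian Group plc, giving 7% + 41% = 48%.
By sibling attribution (R1), Keanu Horvat is treated as owning Mina Horvat's 54% interest in Highfield Services GmbH.
Chain via Meridian Group plc → Fairlane Partners LP → Slate Realty LP (R2): 48% × 87% × 59% × 38% = 9.362592% of Wildmere Industries Corp.
Chain via Highfield Services GmbH → Summit Ventures LLC → Redpoint Energy Co. (R2): 54% × 83% × 26% × 12% = 1.398384% of Wildmere Industries Corp.
Aggregating (R3): 9.362592% + 1.398384% = 10.760976%.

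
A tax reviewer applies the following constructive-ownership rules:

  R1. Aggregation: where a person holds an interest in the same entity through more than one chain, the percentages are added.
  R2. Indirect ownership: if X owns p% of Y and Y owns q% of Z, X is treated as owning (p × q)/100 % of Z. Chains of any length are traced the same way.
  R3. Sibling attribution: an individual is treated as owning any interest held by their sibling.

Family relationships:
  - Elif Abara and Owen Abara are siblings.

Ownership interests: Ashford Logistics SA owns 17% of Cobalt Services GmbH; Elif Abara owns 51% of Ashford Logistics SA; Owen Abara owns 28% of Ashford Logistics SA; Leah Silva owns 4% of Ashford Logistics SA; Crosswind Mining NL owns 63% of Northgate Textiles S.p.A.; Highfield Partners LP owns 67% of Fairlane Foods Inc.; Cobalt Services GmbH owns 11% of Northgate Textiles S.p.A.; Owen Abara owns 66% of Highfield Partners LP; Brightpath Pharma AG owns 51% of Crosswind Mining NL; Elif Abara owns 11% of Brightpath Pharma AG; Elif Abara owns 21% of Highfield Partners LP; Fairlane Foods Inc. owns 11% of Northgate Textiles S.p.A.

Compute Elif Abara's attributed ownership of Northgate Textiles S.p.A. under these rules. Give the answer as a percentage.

11.4235%

By sibling attribution (R3), Elif Abara is treated as also owning Owen Abara's interest in Ashford Logistics SA, giving 51% + 28% = 79%.
By sibling attribution (R3), Elif Abara is treated as also owning Owen Abara's interest in Highfield Partners LP, giving 21% + 66% = 87%.
Chain via Brightpath Pharma AG → Crosswind Mining NL (R2): 11% × 51% × 63% = 3.5343% of Northgate Textiles S.p.A.
Chain via Ashford Logistics SA → Cobalt Services GmbH (R2): 79% × 17% × 11% = 1.4773% of Northgate Textiles S.p.A.
Chain via Highfield Partners LP → Fairlane Foods Inc. (R2): 87% × 67% × 11% = 6.4119% of Northgate Textiles S.p.A.
Aggregating (R1): 3.5343% + 1.4773% + 6.4119% = 11.4235%.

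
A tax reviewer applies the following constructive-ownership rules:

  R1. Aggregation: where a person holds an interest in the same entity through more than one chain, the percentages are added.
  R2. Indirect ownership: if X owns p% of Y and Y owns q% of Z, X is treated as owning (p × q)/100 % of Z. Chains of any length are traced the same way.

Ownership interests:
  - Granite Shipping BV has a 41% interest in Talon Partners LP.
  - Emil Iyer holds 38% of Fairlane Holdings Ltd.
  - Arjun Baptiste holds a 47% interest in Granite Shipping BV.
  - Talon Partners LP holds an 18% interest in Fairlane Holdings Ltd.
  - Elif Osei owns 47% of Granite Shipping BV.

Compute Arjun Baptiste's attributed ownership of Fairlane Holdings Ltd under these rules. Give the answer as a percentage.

Chain via Granite Shipping BV → Talon Partners LP (R2): 47% × 41% × 18% = 3.4686% of Fairlane Holdings Ltd.

3.4686%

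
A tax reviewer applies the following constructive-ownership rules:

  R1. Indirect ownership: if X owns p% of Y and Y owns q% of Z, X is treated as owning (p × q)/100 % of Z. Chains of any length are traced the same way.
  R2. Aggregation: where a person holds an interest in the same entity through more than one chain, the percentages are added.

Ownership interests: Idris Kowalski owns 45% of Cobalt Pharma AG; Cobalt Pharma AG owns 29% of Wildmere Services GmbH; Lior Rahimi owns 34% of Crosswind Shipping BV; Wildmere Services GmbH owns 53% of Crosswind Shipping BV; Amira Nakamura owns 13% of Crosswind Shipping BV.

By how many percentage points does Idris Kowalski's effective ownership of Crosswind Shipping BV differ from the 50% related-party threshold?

43.0835

Chain via Cobalt Pharma AG → Wildmere Services GmbH (R1): 45% × 29% × 53% = 6.9165% of Crosswind Shipping BV.
6.9165% falls short of the 50% threshold by 43.0835 percentage points.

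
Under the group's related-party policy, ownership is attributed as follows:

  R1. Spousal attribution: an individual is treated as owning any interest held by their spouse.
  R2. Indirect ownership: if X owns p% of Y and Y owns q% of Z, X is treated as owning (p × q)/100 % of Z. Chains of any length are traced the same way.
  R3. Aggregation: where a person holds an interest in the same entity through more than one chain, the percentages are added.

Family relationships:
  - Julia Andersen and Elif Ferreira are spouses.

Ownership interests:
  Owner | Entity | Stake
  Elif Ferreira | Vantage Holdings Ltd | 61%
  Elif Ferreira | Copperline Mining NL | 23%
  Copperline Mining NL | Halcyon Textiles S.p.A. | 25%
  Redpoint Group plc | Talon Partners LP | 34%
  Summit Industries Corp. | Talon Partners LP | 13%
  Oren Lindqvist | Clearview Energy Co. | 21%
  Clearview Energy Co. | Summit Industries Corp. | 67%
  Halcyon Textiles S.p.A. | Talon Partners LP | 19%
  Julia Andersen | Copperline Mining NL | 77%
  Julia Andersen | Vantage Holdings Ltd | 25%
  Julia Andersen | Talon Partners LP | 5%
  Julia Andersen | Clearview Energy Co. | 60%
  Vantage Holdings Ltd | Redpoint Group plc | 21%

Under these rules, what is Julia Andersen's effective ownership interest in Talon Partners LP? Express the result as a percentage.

By spousal attribution (R1), Julia Andersen is treated as also owning Elif Ferreira's interest in Copperline Mining NL, giving 77% + 23% = 100%.
By spousal attribution (R1), Julia Andersen is treated as also owning Elif Ferreira's interest in Vantage Holdings Ltd, giving 25% + 61% = 86%.
Chain via Copperline Mining NL → Halcyon Textiles S.p.A. (R2): 100% × 25% × 19% = 4.75% of Talon Partners LP.
Chain via Clearview Energy Co. → Summit Industries Corp. (R2): 60% × 67% × 13% = 5.226% of Talon Partners LP.
Chain via Vantage Holdings Ltd → Redpoint Group plc (R2): 86% × 21% × 34% = 6.1404% of Talon Partners LP.
Direct interest in Talon Partners LP: 5%.
Aggregating (R3): 4.75% + 5.226% + 6.1404% + 5% = 21.1164%.

21.1164%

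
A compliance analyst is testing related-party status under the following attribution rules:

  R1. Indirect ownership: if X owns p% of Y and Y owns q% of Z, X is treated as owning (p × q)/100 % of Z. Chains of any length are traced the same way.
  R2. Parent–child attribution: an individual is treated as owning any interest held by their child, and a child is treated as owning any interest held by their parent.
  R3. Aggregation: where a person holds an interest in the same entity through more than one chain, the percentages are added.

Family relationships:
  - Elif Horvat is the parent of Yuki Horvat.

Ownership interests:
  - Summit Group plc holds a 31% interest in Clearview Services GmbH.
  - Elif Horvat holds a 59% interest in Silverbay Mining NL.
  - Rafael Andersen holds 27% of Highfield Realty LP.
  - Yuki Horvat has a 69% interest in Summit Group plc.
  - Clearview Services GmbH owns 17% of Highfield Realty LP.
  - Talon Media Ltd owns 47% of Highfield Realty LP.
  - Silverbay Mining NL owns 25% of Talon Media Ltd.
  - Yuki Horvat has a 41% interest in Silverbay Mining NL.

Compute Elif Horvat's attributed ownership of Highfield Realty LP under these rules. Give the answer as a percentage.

15.3863%

By parent–child attribution (R2), Elif Horvat is treated as also owning Yuki Horvat's interest in Silverbay Mining NL, giving 59% + 41% = 100%.
By parent–child attribution (R2), Elif Horvat is treated as owning Yuki Horvat's 69% interest in Summit Group plc.
Chain via Silverbay Mining NL → Talon Media Ltd (R1): 100% × 25% × 47% = 11.75% of Highfield Realty LP.
Chain via Summit Group plc → Clearview Services GmbH (R1): 69% × 31% × 17% = 3.6363% of Highfield Realty LP.
Aggregating (R3): 11.75% + 3.6363% = 15.3863%.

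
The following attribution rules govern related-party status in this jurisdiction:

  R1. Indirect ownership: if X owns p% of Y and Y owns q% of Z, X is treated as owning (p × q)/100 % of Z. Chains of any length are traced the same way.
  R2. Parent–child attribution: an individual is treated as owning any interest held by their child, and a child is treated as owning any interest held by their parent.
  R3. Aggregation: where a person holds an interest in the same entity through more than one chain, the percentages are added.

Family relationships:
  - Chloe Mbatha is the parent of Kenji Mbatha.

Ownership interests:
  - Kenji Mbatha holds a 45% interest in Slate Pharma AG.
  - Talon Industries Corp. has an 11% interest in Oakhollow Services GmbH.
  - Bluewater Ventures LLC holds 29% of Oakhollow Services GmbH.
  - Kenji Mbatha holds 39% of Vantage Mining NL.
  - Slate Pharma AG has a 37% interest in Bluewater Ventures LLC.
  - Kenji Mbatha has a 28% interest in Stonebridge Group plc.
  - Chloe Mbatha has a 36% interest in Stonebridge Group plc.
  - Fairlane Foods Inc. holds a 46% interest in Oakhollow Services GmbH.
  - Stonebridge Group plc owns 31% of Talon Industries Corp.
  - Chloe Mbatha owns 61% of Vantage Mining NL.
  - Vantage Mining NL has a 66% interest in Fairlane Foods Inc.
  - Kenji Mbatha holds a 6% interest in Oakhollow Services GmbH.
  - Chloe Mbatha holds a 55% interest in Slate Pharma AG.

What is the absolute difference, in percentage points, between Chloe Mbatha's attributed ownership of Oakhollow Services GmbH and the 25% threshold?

24.2724

By parent–child attribution (R2), Chloe Mbatha is treated as also owning Kenji Mbatha's interest in Vantage Mining NL, giving 61% + 39% = 100%.
By parent–child attribution (R2), Chloe Mbatha is treated as also owning Kenji Mbatha's interest in Slate Pharma AG, giving 55% + 45% = 100%.
By parent–child attribution (R2), Chloe Mbatha is treated as also owning Kenji Mbatha's interest in Stonebridge Group plc, giving 36% + 28% = 64%.
By parent–child attribution (R2), Chloe Mbatha is treated as owning Kenji Mbatha's 6% interest in Oakhollow Services GmbH.
Chain via Vantage Mining NL → Fairlane Foods Inc. (R1): 100% × 66% × 46% = 30.36% of Oakhollow Services GmbH.
Chain via Slate Pharma AG → Bluewater Ventures LLC (R1): 100% × 37% × 29% = 10.73% of Oakhollow Services GmbH.
Chain via Stonebridge Group plc → Talon Industries Corp. (R1): 64% × 31% × 11% = 2.1824% of Oakhollow Services GmbH.
Direct interest in Oakhollow Services GmbH: 6%.
Aggregating (R3): 30.36% + 10.73% + 2.1824% + 6% = 49.2724%.
49.2724% exceeds the 25% threshold by 24.2724 percentage points.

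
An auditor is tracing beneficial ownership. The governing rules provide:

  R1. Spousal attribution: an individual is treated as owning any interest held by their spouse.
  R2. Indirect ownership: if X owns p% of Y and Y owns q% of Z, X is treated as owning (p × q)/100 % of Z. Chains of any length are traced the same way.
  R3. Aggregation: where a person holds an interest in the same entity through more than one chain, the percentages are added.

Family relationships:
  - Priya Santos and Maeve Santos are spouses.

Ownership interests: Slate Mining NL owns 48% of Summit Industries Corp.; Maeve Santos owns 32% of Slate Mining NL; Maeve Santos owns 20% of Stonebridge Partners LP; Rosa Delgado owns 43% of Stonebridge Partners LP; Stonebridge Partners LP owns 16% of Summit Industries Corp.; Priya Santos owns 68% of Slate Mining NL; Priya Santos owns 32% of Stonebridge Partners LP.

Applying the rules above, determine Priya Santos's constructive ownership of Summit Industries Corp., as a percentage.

By spousal attribution (R1), Priya Santos is treated as also owning Maeve Santos's interest in Stonebridge Partners LP, giving 32% + 20% = 52%.
By spousal attribution (R1), Priya Santos is treated as also owning Maeve Santos's interest in Slate Mining NL, giving 68% + 32% = 100%.
Chain via Stonebridge Partners LP (R2): 52% × 16% = 8.32% of Summit Industries Corp.
Chain via Slate Mining NL (R2): 100% × 48% = 48% of Summit Industries Corp.
Aggregating (R3): 8.32% + 48% = 56.32%.

56.32%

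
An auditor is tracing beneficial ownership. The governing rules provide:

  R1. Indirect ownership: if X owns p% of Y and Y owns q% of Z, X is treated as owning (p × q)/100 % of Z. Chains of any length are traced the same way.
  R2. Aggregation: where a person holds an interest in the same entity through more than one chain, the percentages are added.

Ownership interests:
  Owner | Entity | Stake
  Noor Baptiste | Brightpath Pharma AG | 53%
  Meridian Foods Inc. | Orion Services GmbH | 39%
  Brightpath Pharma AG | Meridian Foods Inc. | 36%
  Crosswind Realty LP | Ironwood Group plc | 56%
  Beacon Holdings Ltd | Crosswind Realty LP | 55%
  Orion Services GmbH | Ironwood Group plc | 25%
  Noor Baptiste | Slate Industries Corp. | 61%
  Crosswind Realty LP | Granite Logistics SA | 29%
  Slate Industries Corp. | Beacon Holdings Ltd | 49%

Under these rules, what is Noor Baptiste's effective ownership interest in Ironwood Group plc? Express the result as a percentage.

11.06642%

Chain via Slate Industries Corp. → Beacon Holdings Ltd → Crosswind Realty LP (R1): 61% × 49% × 55% × 56% = 9.20612% of Ironwood Group plc.
Chain via Brightpath Pharma AG → Meridian Foods Inc. → Orion Services GmbH (R1): 53% × 36% × 39% × 25% = 1.8603% of Ironwood Group plc.
Aggregating (R2): 9.20612% + 1.8603% = 11.06642%.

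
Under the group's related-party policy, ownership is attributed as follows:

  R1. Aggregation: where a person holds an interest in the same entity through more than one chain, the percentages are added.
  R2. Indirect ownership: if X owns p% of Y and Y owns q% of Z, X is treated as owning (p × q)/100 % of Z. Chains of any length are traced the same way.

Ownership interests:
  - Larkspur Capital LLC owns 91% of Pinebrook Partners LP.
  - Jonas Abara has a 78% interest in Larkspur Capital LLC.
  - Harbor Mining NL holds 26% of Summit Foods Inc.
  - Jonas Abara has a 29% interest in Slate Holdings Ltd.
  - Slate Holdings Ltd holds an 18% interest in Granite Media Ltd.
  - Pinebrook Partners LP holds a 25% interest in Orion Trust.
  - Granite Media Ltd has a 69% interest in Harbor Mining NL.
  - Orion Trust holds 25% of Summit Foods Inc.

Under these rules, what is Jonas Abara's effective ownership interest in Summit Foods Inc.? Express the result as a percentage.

5.372718%

Chain via Slate Holdings Ltd → Granite Media Ltd → Harbor Mining NL (R2): 29% × 18% × 69% × 26% = 0.936468% of Summit Foods Inc.
Chain via Larkspur Capital LLC → Pinebrook Partners LP → Orion Trust (R2): 78% × 91% × 25% × 25% = 4.43625% of Summit Foods Inc.
Aggregating (R1): 0.936468% + 4.43625% = 5.372718%.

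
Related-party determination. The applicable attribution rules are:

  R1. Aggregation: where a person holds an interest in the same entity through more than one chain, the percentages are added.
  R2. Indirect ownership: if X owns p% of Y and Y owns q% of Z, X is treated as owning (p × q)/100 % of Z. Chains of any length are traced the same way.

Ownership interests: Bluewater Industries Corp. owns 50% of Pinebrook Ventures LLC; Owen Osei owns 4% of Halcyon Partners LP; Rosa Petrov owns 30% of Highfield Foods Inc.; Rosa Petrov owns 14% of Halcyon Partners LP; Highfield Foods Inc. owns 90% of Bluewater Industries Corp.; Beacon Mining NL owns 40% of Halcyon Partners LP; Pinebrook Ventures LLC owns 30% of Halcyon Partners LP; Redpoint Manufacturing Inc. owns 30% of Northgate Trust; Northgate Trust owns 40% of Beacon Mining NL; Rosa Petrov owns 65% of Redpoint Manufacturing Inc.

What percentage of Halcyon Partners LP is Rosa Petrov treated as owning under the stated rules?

Chain via Redpoint Manufacturing Inc. → Northgate Trust → Beacon Mining NL (R2): 65% × 30% × 40% × 40% = 3.12% of Halcyon Partners LP.
Chain via Highfield Foods Inc. → Bluewater Industries Corp. → Pinebrook Ventures LLC (R2): 30% × 90% × 50% × 30% = 4.05% of Halcyon Partners LP.
Direct interest in Halcyon Partners LP: 14%.
Aggregating (R1): 3.12% + 4.05% + 14% = 21.17%.

21.17%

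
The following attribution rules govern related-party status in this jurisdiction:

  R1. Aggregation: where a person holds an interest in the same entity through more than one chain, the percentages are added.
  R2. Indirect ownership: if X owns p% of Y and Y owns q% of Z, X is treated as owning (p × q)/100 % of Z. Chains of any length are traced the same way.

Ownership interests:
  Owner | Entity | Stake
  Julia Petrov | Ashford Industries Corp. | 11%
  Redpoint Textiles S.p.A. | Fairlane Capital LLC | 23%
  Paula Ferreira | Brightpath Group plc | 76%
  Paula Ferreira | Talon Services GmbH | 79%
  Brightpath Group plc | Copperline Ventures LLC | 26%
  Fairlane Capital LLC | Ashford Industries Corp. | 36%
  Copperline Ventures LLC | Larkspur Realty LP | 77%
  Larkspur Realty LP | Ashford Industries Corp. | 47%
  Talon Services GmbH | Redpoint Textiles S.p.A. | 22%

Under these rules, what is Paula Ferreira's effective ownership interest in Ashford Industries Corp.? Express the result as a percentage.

8.590208%

Chain via Talon Services GmbH → Redpoint Textiles S.p.A. → Fairlane Capital LLC (R2): 79% × 22% × 23% × 36% = 1.439064% of Ashford Industries Corp.
Chain via Brightpath Group plc → Copperline Ventures LLC → Larkspur Realty LP (R2): 76% × 26% × 77% × 47% = 7.151144% of Ashford Industries Corp.
Aggregating (R1): 1.439064% + 7.151144% = 8.590208%.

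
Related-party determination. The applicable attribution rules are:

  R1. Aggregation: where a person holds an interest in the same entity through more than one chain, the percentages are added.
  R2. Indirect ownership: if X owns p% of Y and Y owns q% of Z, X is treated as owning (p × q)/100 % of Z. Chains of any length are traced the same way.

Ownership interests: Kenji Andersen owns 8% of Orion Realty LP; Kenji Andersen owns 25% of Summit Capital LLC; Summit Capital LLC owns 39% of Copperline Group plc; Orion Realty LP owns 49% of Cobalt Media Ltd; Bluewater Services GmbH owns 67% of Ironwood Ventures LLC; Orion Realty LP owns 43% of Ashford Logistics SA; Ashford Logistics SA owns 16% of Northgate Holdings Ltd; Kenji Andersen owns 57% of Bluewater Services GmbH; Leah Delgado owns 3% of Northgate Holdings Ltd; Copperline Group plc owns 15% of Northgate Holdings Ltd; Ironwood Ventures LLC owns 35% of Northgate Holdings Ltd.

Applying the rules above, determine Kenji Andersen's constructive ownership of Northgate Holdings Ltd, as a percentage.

15.3794%

Chain via Summit Capital LLC → Copperline Group plc (R2): 25% × 39% × 15% = 1.4625% of Northgate Holdings Ltd.
Chain via Orion Realty LP → Ashford Logistics SA (R2): 8% × 43% × 16% = 0.5504% of Northgate Holdings Ltd.
Chain via Bluewater Services GmbH → Ironwood Ventures LLC (R2): 57% × 67% × 35% = 13.3665% of Northgate Holdings Ltd.
Aggregating (R1): 1.4625% + 0.5504% + 13.3665% = 15.3794%.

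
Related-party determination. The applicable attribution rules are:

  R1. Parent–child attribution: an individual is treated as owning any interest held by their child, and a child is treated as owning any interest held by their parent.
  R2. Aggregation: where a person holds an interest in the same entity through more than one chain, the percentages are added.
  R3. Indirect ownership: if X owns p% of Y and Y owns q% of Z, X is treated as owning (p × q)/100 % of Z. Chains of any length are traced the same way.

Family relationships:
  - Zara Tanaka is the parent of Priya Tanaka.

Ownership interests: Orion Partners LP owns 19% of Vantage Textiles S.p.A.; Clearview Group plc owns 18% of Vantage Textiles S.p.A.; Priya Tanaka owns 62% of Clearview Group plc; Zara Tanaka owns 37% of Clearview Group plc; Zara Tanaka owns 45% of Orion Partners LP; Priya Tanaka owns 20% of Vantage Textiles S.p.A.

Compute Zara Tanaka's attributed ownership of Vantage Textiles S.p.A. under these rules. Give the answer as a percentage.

By parent–child attribution (R1), Zara Tanaka is treated as also owning Priya Tanaka's interest in Clearview Group plc, giving 37% + 62% = 99%.
By parent–child attribution (R1), Zara Tanaka is treated as owning Priya Tanaka's 20% interest in Vantage Textiles S.p.A.
Chain via Orion Partners LP (R3): 45% × 19% = 8.55% of Vantage Textiles S.p.A.
Chain via Clearview Group plc (R3): 99% × 18% = 17.82% of Vantage Textiles S.p.A.
Direct interest in Vantage Textiles S.p.A: 20%.
Aggregating (R2): 8.55% + 17.82% + 20% = 46.37%.

46.37%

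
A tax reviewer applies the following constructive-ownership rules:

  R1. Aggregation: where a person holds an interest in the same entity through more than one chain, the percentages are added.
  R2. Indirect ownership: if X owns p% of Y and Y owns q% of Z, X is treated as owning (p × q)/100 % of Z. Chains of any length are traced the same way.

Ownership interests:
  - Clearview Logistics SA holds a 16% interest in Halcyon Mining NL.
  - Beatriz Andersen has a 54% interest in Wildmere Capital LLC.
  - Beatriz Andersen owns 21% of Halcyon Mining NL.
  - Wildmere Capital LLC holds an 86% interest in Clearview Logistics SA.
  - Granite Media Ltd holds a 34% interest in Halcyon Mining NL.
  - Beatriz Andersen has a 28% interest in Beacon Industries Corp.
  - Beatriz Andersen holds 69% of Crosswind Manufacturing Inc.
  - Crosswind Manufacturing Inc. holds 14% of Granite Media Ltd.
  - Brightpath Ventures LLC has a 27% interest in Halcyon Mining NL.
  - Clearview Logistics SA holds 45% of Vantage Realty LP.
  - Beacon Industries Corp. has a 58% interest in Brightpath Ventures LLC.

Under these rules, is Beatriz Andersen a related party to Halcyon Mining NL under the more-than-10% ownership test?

Yes

Chain via Beacon Industries Corp. → Brightpath Ventures LLC (R2): 28% × 58% × 27% = 4.3848% of Halcyon Mining NL.
Chain via Crosswind Manufacturing Inc. → Granite Media Ltd (R2): 69% × 14% × 34% = 3.2844% of Halcyon Mining NL.
Chain via Wildmere Capital LLC → Clearview Logistics SA (R2): 54% × 86% × 16% = 7.4304% of Halcyon Mining NL.
Direct interest in Halcyon Mining NL: 21%.
Aggregating (R1): 4.3848% + 3.2844% + 7.4304% + 21% = 36.0996%.
36.0996% exceeds the 10% threshold, so Beatriz is a related party to Halcyon Mining NL.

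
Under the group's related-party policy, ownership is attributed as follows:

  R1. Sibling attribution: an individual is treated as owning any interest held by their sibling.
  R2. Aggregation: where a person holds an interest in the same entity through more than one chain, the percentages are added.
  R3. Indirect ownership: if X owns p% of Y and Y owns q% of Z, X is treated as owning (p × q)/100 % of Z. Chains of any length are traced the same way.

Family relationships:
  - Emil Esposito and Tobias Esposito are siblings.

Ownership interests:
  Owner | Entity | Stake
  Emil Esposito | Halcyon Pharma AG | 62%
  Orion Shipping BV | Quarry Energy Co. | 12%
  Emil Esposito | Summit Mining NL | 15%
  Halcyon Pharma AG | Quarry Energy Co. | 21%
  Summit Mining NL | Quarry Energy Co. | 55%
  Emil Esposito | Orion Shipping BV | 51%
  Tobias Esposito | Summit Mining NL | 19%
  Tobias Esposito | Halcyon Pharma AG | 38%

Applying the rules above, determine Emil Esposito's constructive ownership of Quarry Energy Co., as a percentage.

By sibling attribution (R1), Emil Esposito is treated as also owning Tobias Esposito's interest in Summit Mining NL, giving 15% + 19% = 34%.
By sibling attribution (R1), Emil Esposito is treated as also owning Tobias Esposito's interest in Halcyon Pharma AG, giving 62% + 38% = 100%.
Chain via Summit Mining NL (R3): 34% × 55% = 18.7% of Quarry Energy Co.
Chain via Halcyon Pharma AG (R3): 100% × 21% = 21% of Quarry Energy Co.
Chain via Orion Shipping BV (R3): 51% × 12% = 6.12% of Quarry Energy Co.
Aggregating (R2): 18.7% + 21% + 6.12% = 45.82%.

45.82%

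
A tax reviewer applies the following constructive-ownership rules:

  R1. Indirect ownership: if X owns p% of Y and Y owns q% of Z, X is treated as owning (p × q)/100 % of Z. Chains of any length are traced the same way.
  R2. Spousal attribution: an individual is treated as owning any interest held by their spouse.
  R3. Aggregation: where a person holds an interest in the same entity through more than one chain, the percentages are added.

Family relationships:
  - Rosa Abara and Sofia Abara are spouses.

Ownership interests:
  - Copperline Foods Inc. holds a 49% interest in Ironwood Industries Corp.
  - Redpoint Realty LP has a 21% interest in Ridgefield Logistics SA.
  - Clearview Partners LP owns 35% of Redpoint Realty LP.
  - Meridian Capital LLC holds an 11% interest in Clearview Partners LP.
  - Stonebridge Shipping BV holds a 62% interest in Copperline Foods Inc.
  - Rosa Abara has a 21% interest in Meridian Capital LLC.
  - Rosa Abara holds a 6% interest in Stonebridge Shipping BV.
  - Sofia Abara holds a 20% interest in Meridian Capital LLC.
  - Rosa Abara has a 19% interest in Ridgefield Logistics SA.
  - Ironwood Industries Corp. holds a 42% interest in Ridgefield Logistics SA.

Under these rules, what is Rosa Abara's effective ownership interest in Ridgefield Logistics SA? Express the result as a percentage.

20.097061%

By spousal attribution (R2), Rosa Abara is treated as also owning Sofia Abara's interest in Meridian Capital LLC, giving 21% + 20% = 41%.
Chain via Stonebridge Shipping BV → Copperline Foods Inc. → Ironwood Industries Corp. (R1): 6% × 62% × 49% × 42% = 0.765576% of Ridgefield Logistics SA.
Chain via Meridian Capital LLC → Clearview Partners LP → Redpoint Realty LP (R1): 41% × 11% × 35% × 21% = 0.331485% of Ridgefield Logistics SA.
Direct interest in Ridgefield Logistics SA: 19%.
Aggregating (R3): 0.765576% + 0.331485% + 19% = 20.097061%.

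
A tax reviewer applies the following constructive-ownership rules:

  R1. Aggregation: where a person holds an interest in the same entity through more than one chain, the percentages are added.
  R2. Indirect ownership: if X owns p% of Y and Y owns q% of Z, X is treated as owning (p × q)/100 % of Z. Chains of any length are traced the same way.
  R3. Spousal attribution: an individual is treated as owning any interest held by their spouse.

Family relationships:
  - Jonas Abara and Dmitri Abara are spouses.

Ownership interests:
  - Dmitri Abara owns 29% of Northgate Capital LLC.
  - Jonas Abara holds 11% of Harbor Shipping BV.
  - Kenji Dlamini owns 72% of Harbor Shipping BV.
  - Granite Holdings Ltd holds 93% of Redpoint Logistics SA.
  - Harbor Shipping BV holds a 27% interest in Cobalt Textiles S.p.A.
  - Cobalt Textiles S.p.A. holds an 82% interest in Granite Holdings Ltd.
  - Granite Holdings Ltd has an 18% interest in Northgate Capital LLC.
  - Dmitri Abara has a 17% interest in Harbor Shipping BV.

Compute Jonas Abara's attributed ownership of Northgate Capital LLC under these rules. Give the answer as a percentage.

By spousal attribution (R3), Jonas Abara is treated as also owning Dmitri Abara's interest in Harbor Shipping BV, giving 11% + 17% = 28%.
By spousal attribution (R3), Jonas Abara is treated as owning Dmitri Abara's 29% interest in Northgate Capital LLC.
Chain via Harbor Shipping BV → Cobalt Textiles S.p.A. → Granite Holdings Ltd (R2): 28% × 27% × 82% × 18% = 1.115856% of Northgate Capital LLC.
Direct interest in Northgate Capital LLC: 29%.
Aggregating (R1): 1.115856% + 29% = 30.115856%.

30.115856%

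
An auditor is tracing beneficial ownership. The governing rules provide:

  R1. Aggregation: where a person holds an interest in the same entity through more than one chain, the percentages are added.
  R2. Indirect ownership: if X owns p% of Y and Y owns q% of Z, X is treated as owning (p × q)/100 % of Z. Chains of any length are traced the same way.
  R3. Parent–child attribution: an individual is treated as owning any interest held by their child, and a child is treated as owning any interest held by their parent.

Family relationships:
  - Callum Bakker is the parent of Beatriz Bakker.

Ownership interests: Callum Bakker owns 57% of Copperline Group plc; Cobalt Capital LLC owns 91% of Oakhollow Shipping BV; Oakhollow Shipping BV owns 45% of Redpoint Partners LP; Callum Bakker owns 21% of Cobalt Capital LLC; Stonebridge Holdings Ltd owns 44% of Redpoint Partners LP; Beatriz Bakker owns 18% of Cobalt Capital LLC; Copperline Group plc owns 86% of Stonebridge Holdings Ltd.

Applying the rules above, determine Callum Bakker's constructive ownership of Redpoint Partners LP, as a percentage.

37.5393%

By parent–child attribution (R3), Callum Bakker is treated as also owning Beatriz Bakker's interest in Cobalt Capital LLC, giving 21% + 18% = 39%.
Chain via Copperline Group plc → Stonebridge Holdings Ltd (R2): 57% × 86% × 44% = 21.5688% of Redpoint Partners LP.
Chain via Cobalt Capital LLC → Oakhollow Shipping BV (R2): 39% × 91% × 45% = 15.9705% of Redpoint Partners LP.
Aggregating (R1): 21.5688% + 15.9705% = 37.5393%.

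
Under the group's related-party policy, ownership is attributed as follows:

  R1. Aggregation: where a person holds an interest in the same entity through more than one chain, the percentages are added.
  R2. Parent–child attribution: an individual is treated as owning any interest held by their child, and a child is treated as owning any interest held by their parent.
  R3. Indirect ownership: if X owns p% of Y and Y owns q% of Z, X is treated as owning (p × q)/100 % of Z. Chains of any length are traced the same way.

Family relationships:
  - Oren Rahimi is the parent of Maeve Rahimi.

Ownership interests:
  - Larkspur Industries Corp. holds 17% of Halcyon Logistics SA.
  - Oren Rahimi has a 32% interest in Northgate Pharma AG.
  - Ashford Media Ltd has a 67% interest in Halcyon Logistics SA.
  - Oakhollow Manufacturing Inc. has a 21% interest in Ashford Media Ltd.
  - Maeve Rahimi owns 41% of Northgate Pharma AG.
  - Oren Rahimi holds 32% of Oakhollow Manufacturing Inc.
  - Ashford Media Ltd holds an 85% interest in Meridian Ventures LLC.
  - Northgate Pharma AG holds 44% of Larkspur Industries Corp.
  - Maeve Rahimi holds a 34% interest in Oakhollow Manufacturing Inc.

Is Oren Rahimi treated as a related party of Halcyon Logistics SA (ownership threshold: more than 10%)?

By parent–child attribution (R2), Oren Rahimi is treated as also owning Maeve Rahimi's interest in Oakhollow Manufacturing Inc, giving 32% + 34% = 66%.
By parent–child attribution (R2), Oren Rahimi is treated as also owning Maeve Rahimi's interest in Northgate Pharma AG, giving 32% + 41% = 73%.
Chain via Oakhollow Manufacturing Inc. → Ashford Media Ltd (R3): 66% × 21% × 67% = 9.2862% of Halcyon Logistics SA.
Chain via Northgate Pharma AG → Larkspur Industries Corp. (R3): 73% × 44% × 17% = 5.4604% of Halcyon Logistics SA.
Aggregating (R1): 9.2862% + 5.4604% = 14.7466%.
14.7466% exceeds the 10% threshold, so Oren is a related party to Halcyon Logistics SA.

Yes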